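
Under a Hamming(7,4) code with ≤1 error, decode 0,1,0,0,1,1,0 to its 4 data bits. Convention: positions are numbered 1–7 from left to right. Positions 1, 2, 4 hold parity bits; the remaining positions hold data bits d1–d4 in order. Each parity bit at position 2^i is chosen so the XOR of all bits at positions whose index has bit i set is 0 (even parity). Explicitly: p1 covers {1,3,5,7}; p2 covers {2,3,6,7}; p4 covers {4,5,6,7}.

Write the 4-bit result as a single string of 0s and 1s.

0110

s1 (pos 1,3,5,7): 0⊕0⊕1⊕0 = 1
s2 (pos 2,3,6,7): 1⊕0⊕1⊕0 = 0
s4 (pos 4,5,6,7): 0⊕1⊕1⊕0 = 0
Syndrome s4…s1 = 001 → error at position 1.
Flip position 1: 0100110 → 1100110
Read data bits from positions 3,5,6,7: 0110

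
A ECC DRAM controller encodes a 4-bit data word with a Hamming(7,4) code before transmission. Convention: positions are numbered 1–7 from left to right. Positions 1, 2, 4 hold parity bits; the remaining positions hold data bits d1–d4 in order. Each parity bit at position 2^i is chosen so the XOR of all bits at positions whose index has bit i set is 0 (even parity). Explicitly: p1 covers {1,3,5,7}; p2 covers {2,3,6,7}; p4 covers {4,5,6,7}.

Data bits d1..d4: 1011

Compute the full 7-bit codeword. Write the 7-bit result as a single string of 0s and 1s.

Place data at non-parity positions: p1 p2 1 p4 0 1 1
p1 (pos 1,3,5,7): XOR of data positions = 1⊕0⊕1 = 0
p2 (pos 2,3,6,7): XOR of data positions = 1⊕1⊕1 = 1
p4 (pos 4,5,6,7): XOR of data positions = 0⊕1⊕1 = 0
Codeword: 0110011

0110011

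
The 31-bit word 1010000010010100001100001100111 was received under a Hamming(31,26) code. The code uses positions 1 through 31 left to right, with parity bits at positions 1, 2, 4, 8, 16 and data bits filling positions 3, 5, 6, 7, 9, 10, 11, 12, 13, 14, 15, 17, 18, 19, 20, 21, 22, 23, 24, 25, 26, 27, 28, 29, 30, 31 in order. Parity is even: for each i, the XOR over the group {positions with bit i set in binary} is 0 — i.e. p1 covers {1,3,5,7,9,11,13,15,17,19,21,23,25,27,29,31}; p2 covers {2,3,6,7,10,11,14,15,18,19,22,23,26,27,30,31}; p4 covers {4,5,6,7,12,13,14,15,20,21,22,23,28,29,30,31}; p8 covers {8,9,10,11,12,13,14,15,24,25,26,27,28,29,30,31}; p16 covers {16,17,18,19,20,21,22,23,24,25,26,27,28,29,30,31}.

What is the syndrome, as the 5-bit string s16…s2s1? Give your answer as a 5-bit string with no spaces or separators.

s1 (pos 1,3,5,7,9,11,13,15,17,19,21,23,25,27,29,31): 1⊕1⊕0⊕0⊕1⊕0⊕0⊕0⊕0⊕1⊕0⊕0⊕1⊕0⊕1⊕1 = 1
s2 (pos 2,3,6,7,10,11,14,15,18,19,22,23,26,27,30,31): 0⊕1⊕0⊕0⊕0⊕0⊕1⊕0⊕0⊕1⊕0⊕0⊕1⊕0⊕1⊕1 = 0
s4 (pos 4,5,6,7,12,13,14,15,20,21,22,23,28,29,30,31): 0⊕0⊕0⊕0⊕1⊕0⊕1⊕0⊕1⊕0⊕0⊕0⊕0⊕1⊕1⊕1 = 0
s8 (pos 8,9,10,11,12,13,14,15,24,25,26,27,28,29,30,31): 0⊕1⊕0⊕0⊕1⊕0⊕1⊕0⊕0⊕1⊕1⊕0⊕0⊕1⊕1⊕1 = 0
s16 (pos 16,17,18,19,20,21,22,23,24,25,26,27,28,29,30,31): 0⊕0⊕0⊕1⊕1⊕0⊕0⊕0⊕0⊕1⊕1⊕0⊕0⊕1⊕1⊕1 = 1
Syndrome s16…s1 = 10001 → error at position 17.

10001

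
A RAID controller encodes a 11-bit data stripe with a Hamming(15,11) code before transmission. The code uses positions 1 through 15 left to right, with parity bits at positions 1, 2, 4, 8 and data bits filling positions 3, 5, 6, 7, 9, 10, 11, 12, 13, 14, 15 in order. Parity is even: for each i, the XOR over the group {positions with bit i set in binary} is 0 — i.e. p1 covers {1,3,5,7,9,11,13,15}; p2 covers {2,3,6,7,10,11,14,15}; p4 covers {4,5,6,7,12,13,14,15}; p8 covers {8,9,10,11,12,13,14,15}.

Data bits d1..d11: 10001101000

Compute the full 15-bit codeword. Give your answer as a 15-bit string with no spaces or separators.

001100011101000

Place data at non-parity positions: p1 p2 1 p4 0 0 0 p8 1 1 0 1 0 0 0
p1 (pos 1,3,5,7,9,11,13,15): XOR of data positions = 1⊕0⊕0⊕1⊕0⊕0⊕0 = 0
p2 (pos 2,3,6,7,10,11,14,15): XOR of data positions = 1⊕0⊕0⊕1⊕0⊕0⊕0 = 0
p4 (pos 4,5,6,7,12,13,14,15): XOR of data positions = 0⊕0⊕0⊕1⊕0⊕0⊕0 = 1
p8 (pos 8,9,10,11,12,13,14,15): XOR of data positions = 1⊕1⊕0⊕1⊕0⊕0⊕0 = 1
Codeword: 001100011101000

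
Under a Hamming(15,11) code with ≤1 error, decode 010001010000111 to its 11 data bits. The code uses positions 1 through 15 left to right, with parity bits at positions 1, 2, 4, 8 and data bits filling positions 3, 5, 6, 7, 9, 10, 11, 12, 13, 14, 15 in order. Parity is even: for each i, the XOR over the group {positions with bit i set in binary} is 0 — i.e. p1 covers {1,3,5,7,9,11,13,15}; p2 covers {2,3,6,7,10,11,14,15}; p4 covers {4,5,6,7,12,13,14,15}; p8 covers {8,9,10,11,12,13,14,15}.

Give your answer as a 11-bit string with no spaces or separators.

s1 (pos 1,3,5,7,9,11,13,15): 0⊕0⊕0⊕0⊕0⊕0⊕1⊕1 = 0
s2 (pos 2,3,6,7,10,11,14,15): 1⊕0⊕1⊕0⊕0⊕0⊕1⊕1 = 0
s4 (pos 4,5,6,7,12,13,14,15): 0⊕0⊕1⊕0⊕0⊕1⊕1⊕1 = 0
s8 (pos 8,9,10,11,12,13,14,15): 1⊕0⊕0⊕0⊕0⊕1⊕1⊕1 = 0
Syndrome s8…s1 = 0000 → no error.
Read data bits from positions 3,5,6,7,9,10,11,12,13,14,15: 00100000111

00100000111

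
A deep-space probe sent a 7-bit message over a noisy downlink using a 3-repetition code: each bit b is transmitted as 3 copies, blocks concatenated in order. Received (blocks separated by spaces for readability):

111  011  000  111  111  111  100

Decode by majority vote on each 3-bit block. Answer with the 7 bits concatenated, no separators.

1101110

Block 1 (111): 3 ones → 1
Block 2 (011): 2 ones → 1
Block 3 (000): 0 ones → 0
Block 4 (111): 3 ones → 1
Block 5 (111): 3 ones → 1
Block 6 (111): 3 ones → 1
Block 7 (100): 1 one → 0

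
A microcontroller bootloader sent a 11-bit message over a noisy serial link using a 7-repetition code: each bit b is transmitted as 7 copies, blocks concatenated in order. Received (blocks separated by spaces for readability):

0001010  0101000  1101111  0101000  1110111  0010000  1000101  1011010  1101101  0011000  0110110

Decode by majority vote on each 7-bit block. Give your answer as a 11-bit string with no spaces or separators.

Block 1 (0001010): 2 ones → 0
Block 2 (0101000): 2 ones → 0
Block 3 (1101111): 6 ones → 1
Block 4 (0101000): 2 ones → 0
Block 5 (1110111): 6 ones → 1
Block 6 (0010000): 1 one → 0
Block 7 (1000101): 3 ones → 0
Block 8 (1011010): 4 ones → 1
Block 9 (1101101): 5 ones → 1
Block 10 (0011000): 2 ones → 0
Block 11 (0110110): 4 ones → 1

00101001101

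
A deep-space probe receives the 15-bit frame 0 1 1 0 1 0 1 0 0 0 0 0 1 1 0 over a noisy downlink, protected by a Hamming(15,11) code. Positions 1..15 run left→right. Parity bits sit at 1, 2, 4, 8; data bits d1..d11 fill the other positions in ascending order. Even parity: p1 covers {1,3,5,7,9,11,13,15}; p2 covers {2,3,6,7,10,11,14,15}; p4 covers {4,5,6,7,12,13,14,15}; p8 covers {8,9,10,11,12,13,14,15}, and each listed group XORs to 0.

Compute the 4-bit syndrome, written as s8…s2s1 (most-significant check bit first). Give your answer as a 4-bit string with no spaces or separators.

0000

s1 (pos 1,3,5,7,9,11,13,15): 0⊕1⊕1⊕1⊕0⊕0⊕1⊕0 = 0
s2 (pos 2,3,6,7,10,11,14,15): 1⊕1⊕0⊕1⊕0⊕0⊕1⊕0 = 0
s4 (pos 4,5,6,7,12,13,14,15): 0⊕1⊕0⊕1⊕0⊕1⊕1⊕0 = 0
s8 (pos 8,9,10,11,12,13,14,15): 0⊕0⊕0⊕0⊕0⊕1⊕1⊕0 = 0
Syndrome s8…s1 = 0000 → no error.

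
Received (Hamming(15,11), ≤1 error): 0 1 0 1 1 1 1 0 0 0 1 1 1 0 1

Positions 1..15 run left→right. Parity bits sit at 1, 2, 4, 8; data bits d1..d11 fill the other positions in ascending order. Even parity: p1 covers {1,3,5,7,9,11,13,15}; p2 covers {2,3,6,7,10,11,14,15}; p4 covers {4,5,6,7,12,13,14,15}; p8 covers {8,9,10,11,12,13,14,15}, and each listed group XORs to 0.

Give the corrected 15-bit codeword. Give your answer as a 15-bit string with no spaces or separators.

010111000011101

s1 (pos 1,3,5,7,9,11,13,15): 0⊕0⊕1⊕1⊕0⊕1⊕1⊕1 = 1
s2 (pos 2,3,6,7,10,11,14,15): 1⊕0⊕1⊕1⊕0⊕1⊕0⊕1 = 1
s4 (pos 4,5,6,7,12,13,14,15): 1⊕1⊕1⊕1⊕1⊕1⊕0⊕1 = 1
s8 (pos 8,9,10,11,12,13,14,15): 0⊕0⊕0⊕1⊕1⊕1⊕0⊕1 = 0
Syndrome s8…s1 = 0111 → error at position 7.
Flip position 7: 010111100011101 → 010111000011101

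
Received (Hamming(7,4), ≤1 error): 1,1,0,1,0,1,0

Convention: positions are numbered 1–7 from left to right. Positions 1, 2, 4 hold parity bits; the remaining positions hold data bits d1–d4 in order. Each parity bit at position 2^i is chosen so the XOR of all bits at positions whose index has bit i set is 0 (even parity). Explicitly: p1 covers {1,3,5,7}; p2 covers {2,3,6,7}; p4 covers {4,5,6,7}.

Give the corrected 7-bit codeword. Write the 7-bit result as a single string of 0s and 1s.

s1 (pos 1,3,5,7): 1⊕0⊕0⊕0 = 1
s2 (pos 2,3,6,7): 1⊕0⊕1⊕0 = 0
s4 (pos 4,5,6,7): 1⊕0⊕1⊕0 = 0
Syndrome s4…s1 = 001 → error at position 1.
Flip position 1: 1101010 → 0101010

0101010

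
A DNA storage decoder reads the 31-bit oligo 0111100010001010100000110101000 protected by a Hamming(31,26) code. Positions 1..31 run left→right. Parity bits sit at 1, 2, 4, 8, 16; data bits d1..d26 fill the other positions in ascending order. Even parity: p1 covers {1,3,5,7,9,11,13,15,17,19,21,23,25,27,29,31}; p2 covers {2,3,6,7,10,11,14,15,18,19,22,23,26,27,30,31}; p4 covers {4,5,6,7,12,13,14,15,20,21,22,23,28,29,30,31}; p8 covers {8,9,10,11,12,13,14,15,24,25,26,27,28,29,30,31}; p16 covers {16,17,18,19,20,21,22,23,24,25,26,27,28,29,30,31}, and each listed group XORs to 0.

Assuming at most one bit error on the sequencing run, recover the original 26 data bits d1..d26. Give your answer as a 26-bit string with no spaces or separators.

s1 (pos 1,3,5,7,9,11,13,15,17,19,21,23,25,27,29,31): 0⊕1⊕1⊕0⊕1⊕0⊕1⊕1⊕1⊕0⊕0⊕1⊕0⊕0⊕0⊕0 = 1
s2 (pos 2,3,6,7,10,11,14,15,18,19,22,23,26,27,30,31): 1⊕1⊕0⊕0⊕0⊕0⊕0⊕1⊕0⊕0⊕0⊕1⊕1⊕0⊕0⊕0 = 1
s4 (pos 4,5,6,7,12,13,14,15,20,21,22,23,28,29,30,31): 1⊕1⊕0⊕0⊕0⊕1⊕0⊕1⊕0⊕0⊕0⊕1⊕1⊕0⊕0⊕0 = 0
s8 (pos 8,9,10,11,12,13,14,15,24,25,26,27,28,29,30,31): 0⊕1⊕0⊕0⊕0⊕1⊕0⊕1⊕1⊕0⊕1⊕0⊕1⊕0⊕0⊕0 = 0
s16 (pos 16,17,18,19,20,21,22,23,24,25,26,27,28,29,30,31): 0⊕1⊕0⊕0⊕0⊕0⊕0⊕1⊕1⊕0⊕1⊕0⊕1⊕0⊕0⊕0 = 1
Syndrome s16…s1 = 10011 → error at position 19.
Flip position 19: 0111100010001010100000110101000 → 0111100010001010101000110101000
Read data bits from positions 3,5,6,7,9,10,11,12,13,14,15,17,18,19,20,21,22,23,24,25,26,27,28,29,30,31: 11001000101101000110101000

11001000101101000110101000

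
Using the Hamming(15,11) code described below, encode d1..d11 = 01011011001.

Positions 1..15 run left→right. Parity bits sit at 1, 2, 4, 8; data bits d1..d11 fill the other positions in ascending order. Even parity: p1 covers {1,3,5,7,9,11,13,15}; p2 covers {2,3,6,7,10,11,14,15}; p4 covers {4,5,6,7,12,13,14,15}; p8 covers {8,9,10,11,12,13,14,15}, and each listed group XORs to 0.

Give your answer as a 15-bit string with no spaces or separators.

110010101011001

Place data at non-parity positions: p1 p2 0 p4 1 0 1 p8 1 0 1 1 0 0 1
p1 (pos 1,3,5,7,9,11,13,15): XOR of data positions = 0⊕1⊕1⊕1⊕1⊕0⊕1 = 1
p2 (pos 2,3,6,7,10,11,14,15): XOR of data positions = 0⊕0⊕1⊕0⊕1⊕0⊕1 = 1
p4 (pos 4,5,6,7,12,13,14,15): XOR of data positions = 1⊕0⊕1⊕1⊕0⊕0⊕1 = 0
p8 (pos 8,9,10,11,12,13,14,15): XOR of data positions = 1⊕0⊕1⊕1⊕0⊕0⊕1 = 0
Codeword: 110010101011001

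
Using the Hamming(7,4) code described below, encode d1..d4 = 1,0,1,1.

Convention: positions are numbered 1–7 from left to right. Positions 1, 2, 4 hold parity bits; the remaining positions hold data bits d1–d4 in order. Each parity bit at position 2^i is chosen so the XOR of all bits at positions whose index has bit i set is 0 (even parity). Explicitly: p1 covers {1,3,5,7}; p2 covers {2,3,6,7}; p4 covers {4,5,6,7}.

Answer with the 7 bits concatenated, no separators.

0110011

Place data at non-parity positions: p1 p2 1 p4 0 1 1
p1 (pos 1,3,5,7): XOR of data positions = 1⊕0⊕1 = 0
p2 (pos 2,3,6,7): XOR of data positions = 1⊕1⊕1 = 1
p4 (pos 4,5,6,7): XOR of data positions = 0⊕1⊕1 = 0
Codeword: 0110011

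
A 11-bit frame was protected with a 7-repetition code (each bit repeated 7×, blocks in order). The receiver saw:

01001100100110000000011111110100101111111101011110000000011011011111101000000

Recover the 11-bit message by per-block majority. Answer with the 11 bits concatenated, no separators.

00010110110

Block 1 (0100110): 3 ones → 0
Block 2 (0100110): 3 ones → 0
Block 3 (0000000): 0 ones → 0
Block 4 (1111111): 7 ones → 1
Block 5 (0100101): 3 ones → 0
Block 6 (1111111): 7 ones → 1
Block 7 (0101111): 5 ones → 1
Block 8 (0000000): 0 ones → 0
Block 9 (0110110): 4 ones → 1
Block 10 (1111110): 6 ones → 1
Block 11 (1000000): 1 one → 0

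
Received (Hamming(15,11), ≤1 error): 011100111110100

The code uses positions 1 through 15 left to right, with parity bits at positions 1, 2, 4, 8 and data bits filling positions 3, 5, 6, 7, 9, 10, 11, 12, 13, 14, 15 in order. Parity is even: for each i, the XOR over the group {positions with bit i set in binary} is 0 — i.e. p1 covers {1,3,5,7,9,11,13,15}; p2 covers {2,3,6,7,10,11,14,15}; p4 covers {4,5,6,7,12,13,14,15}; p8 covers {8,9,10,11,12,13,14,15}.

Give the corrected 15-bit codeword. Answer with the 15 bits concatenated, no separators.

011100111110101

s1 (pos 1,3,5,7,9,11,13,15): 0⊕1⊕0⊕1⊕1⊕1⊕1⊕0 = 1
s2 (pos 2,3,6,7,10,11,14,15): 1⊕1⊕0⊕1⊕1⊕1⊕0⊕0 = 1
s4 (pos 4,5,6,7,12,13,14,15): 1⊕0⊕0⊕1⊕0⊕1⊕0⊕0 = 1
s8 (pos 8,9,10,11,12,13,14,15): 1⊕1⊕1⊕1⊕0⊕1⊕0⊕0 = 1
Syndrome s8…s1 = 1111 → error at position 15.
Flip position 15: 011100111110100 → 011100111110101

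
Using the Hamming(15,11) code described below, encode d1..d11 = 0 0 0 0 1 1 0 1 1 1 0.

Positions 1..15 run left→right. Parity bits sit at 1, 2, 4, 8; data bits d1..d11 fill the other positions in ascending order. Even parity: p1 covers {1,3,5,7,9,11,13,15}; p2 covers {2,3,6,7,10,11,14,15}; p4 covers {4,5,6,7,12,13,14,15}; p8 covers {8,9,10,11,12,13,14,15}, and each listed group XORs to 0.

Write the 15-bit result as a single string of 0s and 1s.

000100011101110

Place data at non-parity positions: p1 p2 0 p4 0 0 0 p8 1 1 0 1 1 1 0
p1 (pos 1,3,5,7,9,11,13,15): XOR of data positions = 0⊕0⊕0⊕1⊕0⊕1⊕0 = 0
p2 (pos 2,3,6,7,10,11,14,15): XOR of data positions = 0⊕0⊕0⊕1⊕0⊕1⊕0 = 0
p4 (pos 4,5,6,7,12,13,14,15): XOR of data positions = 0⊕0⊕0⊕1⊕1⊕1⊕0 = 1
p8 (pos 8,9,10,11,12,13,14,15): XOR of data positions = 1⊕1⊕0⊕1⊕1⊕1⊕0 = 1
Codeword: 000100011101110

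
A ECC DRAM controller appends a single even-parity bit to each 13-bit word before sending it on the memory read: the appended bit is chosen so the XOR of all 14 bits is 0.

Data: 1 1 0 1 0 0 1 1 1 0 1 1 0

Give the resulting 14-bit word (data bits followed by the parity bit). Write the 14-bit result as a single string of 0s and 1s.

XOR of the 13 data bits: 1⊕1⊕0⊕1⊕0⊕0⊕1⊕1⊕1⊕0⊕1⊕1⊕0 = 0
Parity bit = 0 (so all 14 bits XOR to 0).

11010011101100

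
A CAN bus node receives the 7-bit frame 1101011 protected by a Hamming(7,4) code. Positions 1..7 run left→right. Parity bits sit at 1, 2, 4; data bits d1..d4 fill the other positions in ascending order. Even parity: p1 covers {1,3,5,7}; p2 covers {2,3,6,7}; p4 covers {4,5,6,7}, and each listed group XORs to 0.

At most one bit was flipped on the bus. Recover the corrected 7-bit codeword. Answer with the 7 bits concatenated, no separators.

s1 (pos 1,3,5,7): 1⊕0⊕0⊕1 = 0
s2 (pos 2,3,6,7): 1⊕0⊕1⊕1 = 1
s4 (pos 4,5,6,7): 1⊕0⊕1⊕1 = 1
Syndrome s4…s1 = 110 → error at position 6.
Flip position 6: 1101011 → 1101001

1101001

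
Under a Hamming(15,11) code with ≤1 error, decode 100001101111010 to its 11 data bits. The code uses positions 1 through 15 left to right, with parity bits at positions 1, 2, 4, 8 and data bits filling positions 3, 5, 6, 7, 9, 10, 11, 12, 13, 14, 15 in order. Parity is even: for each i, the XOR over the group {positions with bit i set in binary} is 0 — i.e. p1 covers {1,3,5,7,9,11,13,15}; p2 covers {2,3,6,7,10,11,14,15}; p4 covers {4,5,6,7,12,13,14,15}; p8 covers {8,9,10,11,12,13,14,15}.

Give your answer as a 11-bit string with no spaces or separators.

00111011010

s1 (pos 1,3,5,7,9,11,13,15): 1⊕0⊕0⊕1⊕1⊕1⊕0⊕0 = 0
s2 (pos 2,3,6,7,10,11,14,15): 0⊕0⊕1⊕1⊕1⊕1⊕1⊕0 = 1
s4 (pos 4,5,6,7,12,13,14,15): 0⊕0⊕1⊕1⊕1⊕0⊕1⊕0 = 0
s8 (pos 8,9,10,11,12,13,14,15): 0⊕1⊕1⊕1⊕1⊕0⊕1⊕0 = 1
Syndrome s8…s1 = 1010 → error at position 10.
Flip position 10: 100001101111010 → 100001101011010
Read data bits from positions 3,5,6,7,9,10,11,12,13,14,15: 00111011010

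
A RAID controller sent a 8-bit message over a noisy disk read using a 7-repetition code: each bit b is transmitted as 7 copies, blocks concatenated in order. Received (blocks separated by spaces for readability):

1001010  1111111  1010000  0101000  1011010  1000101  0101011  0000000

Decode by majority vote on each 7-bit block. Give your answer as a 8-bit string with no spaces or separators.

01001010

Block 1 (1001010): 3 ones → 0
Block 2 (1111111): 7 ones → 1
Block 3 (1010000): 2 ones → 0
Block 4 (0101000): 2 ones → 0
Block 5 (1011010): 4 ones → 1
Block 6 (1000101): 3 ones → 0
Block 7 (0101011): 4 ones → 1
Block 8 (0000000): 0 ones → 0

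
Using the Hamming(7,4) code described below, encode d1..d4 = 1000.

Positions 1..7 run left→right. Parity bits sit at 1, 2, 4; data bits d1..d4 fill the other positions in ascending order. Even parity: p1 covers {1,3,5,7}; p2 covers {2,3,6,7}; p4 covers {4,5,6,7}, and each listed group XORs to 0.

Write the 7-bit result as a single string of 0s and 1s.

1110000

Place data at non-parity positions: p1 p2 1 p4 0 0 0
p1 (pos 1,3,5,7): XOR of data positions = 1⊕0⊕0 = 1
p2 (pos 2,3,6,7): XOR of data positions = 1⊕0⊕0 = 1
p4 (pos 4,5,6,7): XOR of data positions = 0⊕0⊕0 = 0
Codeword: 1110000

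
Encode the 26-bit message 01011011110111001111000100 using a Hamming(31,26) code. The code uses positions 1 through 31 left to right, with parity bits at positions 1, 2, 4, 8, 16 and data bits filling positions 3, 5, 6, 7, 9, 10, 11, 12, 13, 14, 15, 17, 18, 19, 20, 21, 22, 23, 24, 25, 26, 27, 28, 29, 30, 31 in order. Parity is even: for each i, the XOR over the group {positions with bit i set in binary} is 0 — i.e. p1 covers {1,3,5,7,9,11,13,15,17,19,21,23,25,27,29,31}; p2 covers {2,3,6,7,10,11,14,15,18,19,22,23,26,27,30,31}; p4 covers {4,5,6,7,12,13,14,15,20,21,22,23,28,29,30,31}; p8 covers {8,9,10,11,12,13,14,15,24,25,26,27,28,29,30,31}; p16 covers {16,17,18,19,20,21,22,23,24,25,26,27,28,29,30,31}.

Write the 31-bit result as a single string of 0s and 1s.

0100101010111100111001111000100

Place data at non-parity positions: p1 p2 0 p4 1 0 1 p8 1 0 1 1 1 1 0 p16 1 1 1 0 0 1 1 1 1 0 0 0 1 0 0
p1 (pos 1,3,5,7,9,11,13,15,17,19,21,23,25,27,29,31): XOR of data positions = 0⊕1⊕1⊕1⊕1⊕1⊕0⊕1⊕1⊕0⊕1⊕1⊕0⊕1⊕0 = 0
p2 (pos 2,3,6,7,10,11,14,15,18,19,22,23,26,27,30,31): XOR of data positions = 0⊕0⊕1⊕0⊕1⊕1⊕0⊕1⊕1⊕1⊕1⊕0⊕0⊕0⊕0 = 1
p4 (pos 4,5,6,7,12,13,14,15,20,21,22,23,28,29,30,31): XOR of data positions = 1⊕0⊕1⊕1⊕1⊕1⊕0⊕0⊕0⊕1⊕1⊕0⊕1⊕0⊕0 = 0
p8 (pos 8,9,10,11,12,13,14,15,24,25,26,27,28,29,30,31): XOR of data positions = 1⊕0⊕1⊕1⊕1⊕1⊕0⊕1⊕1⊕0⊕0⊕0⊕1⊕0⊕0 = 0
p16 (pos 16,17,18,19,20,21,22,23,24,25,26,27,28,29,30,31): XOR of data positions = 1⊕1⊕1⊕0⊕0⊕1⊕1⊕1⊕1⊕0⊕0⊕0⊕1⊕0⊕0 = 0
Codeword: 0100101010111100111001111000100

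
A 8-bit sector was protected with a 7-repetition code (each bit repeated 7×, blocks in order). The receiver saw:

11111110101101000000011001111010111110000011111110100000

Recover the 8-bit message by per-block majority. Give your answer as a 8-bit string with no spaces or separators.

Block 1 (1111111): 7 ones → 1
Block 2 (0101101): 4 ones → 1
Block 3 (0000000): 0 ones → 0
Block 4 (1100111): 5 ones → 1
Block 5 (1010111): 5 ones → 1
Block 6 (1100000): 2 ones → 0
Block 7 (1111111): 7 ones → 1
Block 8 (0100000): 1 one → 0

11011010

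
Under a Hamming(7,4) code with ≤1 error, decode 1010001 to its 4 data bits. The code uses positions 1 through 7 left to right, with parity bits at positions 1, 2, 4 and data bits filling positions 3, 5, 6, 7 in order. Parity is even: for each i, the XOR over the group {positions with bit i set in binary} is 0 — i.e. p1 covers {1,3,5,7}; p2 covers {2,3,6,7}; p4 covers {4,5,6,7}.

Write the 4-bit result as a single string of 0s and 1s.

s1 (pos 1,3,5,7): 1⊕1⊕0⊕1 = 1
s2 (pos 2,3,6,7): 0⊕1⊕0⊕1 = 0
s4 (pos 4,5,6,7): 0⊕0⊕0⊕1 = 1
Syndrome s4…s1 = 101 → error at position 5.
Flip position 5: 1010001 → 1010101
Read data bits from positions 3,5,6,7: 1101

1101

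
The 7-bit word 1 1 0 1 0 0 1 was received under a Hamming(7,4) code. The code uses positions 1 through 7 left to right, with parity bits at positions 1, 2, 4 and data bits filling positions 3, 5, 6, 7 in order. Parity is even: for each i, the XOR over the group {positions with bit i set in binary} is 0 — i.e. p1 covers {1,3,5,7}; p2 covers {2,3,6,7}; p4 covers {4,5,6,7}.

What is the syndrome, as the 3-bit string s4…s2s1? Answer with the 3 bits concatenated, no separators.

000

s1 (pos 1,3,5,7): 1⊕0⊕0⊕1 = 0
s2 (pos 2,3,6,7): 1⊕0⊕0⊕1 = 0
s4 (pos 4,5,6,7): 1⊕0⊕0⊕1 = 0
Syndrome s4…s1 = 000 → no error.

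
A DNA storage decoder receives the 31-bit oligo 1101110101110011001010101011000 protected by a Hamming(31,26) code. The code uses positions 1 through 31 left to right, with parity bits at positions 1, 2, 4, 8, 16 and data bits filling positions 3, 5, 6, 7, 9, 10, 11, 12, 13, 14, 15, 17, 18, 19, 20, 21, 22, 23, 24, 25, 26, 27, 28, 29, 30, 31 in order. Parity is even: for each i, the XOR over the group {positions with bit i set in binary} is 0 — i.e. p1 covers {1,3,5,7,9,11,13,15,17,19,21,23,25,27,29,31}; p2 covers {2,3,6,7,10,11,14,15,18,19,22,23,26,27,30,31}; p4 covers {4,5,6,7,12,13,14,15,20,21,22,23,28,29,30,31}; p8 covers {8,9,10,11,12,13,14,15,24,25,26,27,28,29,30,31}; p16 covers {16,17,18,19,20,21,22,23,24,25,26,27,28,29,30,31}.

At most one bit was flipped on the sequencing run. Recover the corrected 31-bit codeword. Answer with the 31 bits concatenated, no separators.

s1 (pos 1,3,5,7,9,11,13,15,17,19,21,23,25,27,29,31): 1⊕0⊕1⊕0⊕0⊕1⊕0⊕1⊕0⊕1⊕1⊕1⊕1⊕1⊕0⊕0 = 1
s2 (pos 2,3,6,7,10,11,14,15,18,19,22,23,26,27,30,31): 1⊕0⊕1⊕0⊕1⊕1⊕0⊕1⊕0⊕1⊕0⊕1⊕0⊕1⊕0⊕0 = 0
s4 (pos 4,5,6,7,12,13,14,15,20,21,22,23,28,29,30,31): 1⊕1⊕1⊕0⊕1⊕0⊕0⊕1⊕0⊕1⊕0⊕1⊕1⊕0⊕0⊕0 = 0
s8 (pos 8,9,10,11,12,13,14,15,24,25,26,27,28,29,30,31): 1⊕0⊕1⊕1⊕1⊕0⊕0⊕1⊕0⊕1⊕0⊕1⊕1⊕0⊕0⊕0 = 0
s16 (pos 16,17,18,19,20,21,22,23,24,25,26,27,28,29,30,31): 1⊕0⊕0⊕1⊕0⊕1⊕0⊕1⊕0⊕1⊕0⊕1⊕1⊕0⊕0⊕0 = 1
Syndrome s16…s1 = 10001 → error at position 17.
Flip position 17: 1101110101110011001010101011000 → 1101110101110011101010101011000

1101110101110011101010101011000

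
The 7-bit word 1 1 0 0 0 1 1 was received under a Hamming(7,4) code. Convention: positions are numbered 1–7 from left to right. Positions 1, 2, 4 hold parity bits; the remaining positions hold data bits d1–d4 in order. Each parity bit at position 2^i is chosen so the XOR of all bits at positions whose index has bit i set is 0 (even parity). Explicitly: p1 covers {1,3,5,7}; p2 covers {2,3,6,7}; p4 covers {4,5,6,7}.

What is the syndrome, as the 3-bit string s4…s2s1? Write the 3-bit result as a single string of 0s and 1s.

010

s1 (pos 1,3,5,7): 1⊕0⊕0⊕1 = 0
s2 (pos 2,3,6,7): 1⊕0⊕1⊕1 = 1
s4 (pos 4,5,6,7): 0⊕0⊕1⊕1 = 0
Syndrome s4…s1 = 010 → error at position 2.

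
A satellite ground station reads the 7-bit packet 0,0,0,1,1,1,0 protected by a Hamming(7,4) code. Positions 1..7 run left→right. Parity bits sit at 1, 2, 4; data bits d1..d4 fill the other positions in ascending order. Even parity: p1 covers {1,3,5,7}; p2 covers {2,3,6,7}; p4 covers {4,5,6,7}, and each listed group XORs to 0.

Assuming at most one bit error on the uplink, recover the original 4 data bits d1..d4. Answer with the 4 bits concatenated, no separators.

0111

s1 (pos 1,3,5,7): 0⊕0⊕1⊕0 = 1
s2 (pos 2,3,6,7): 0⊕0⊕1⊕0 = 1
s4 (pos 4,5,6,7): 1⊕1⊕1⊕0 = 1
Syndrome s4…s1 = 111 → error at position 7.
Flip position 7: 0001110 → 0001111
Read data bits from positions 3,5,6,7: 0111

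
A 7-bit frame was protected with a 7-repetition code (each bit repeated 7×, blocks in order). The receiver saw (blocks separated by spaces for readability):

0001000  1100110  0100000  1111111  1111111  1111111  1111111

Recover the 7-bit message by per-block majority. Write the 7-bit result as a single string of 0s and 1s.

0101111

Block 1 (0001000): 1 one → 0
Block 2 (1100110): 4 ones → 1
Block 3 (0100000): 1 one → 0
Block 4 (1111111): 7 ones → 1
Block 5 (1111111): 7 ones → 1
Block 6 (1111111): 7 ones → 1
Block 7 (1111111): 7 ones → 1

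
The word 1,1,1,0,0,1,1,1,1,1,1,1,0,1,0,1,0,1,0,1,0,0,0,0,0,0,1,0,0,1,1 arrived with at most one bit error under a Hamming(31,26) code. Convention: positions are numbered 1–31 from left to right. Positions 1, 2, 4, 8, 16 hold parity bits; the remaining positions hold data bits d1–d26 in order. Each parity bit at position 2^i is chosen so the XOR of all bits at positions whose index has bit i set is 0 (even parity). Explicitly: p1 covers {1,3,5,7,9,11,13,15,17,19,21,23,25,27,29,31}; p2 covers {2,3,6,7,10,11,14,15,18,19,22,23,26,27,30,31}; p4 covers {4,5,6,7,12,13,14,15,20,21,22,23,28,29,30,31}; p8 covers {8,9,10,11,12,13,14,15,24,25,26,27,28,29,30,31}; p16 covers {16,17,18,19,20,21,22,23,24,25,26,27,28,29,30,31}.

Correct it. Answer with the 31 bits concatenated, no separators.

s1 (pos 1,3,5,7,9,11,13,15,17,19,21,23,25,27,29,31): 1⊕1⊕0⊕1⊕1⊕1⊕0⊕0⊕0⊕0⊕0⊕0⊕0⊕1⊕0⊕1 = 1
s2 (pos 2,3,6,7,10,11,14,15,18,19,22,23,26,27,30,31): 1⊕1⊕1⊕1⊕1⊕1⊕1⊕0⊕1⊕0⊕0⊕0⊕0⊕1⊕1⊕1 = 1
s4 (pos 4,5,6,7,12,13,14,15,20,21,22,23,28,29,30,31): 0⊕0⊕1⊕1⊕1⊕0⊕1⊕0⊕1⊕0⊕0⊕0⊕0⊕0⊕1⊕1 = 1
s8 (pos 8,9,10,11,12,13,14,15,24,25,26,27,28,29,30,31): 1⊕1⊕1⊕1⊕1⊕0⊕1⊕0⊕0⊕0⊕0⊕1⊕0⊕0⊕1⊕1 = 1
s16 (pos 16,17,18,19,20,21,22,23,24,25,26,27,28,29,30,31): 1⊕0⊕1⊕0⊕1⊕0⊕0⊕0⊕0⊕0⊕0⊕1⊕0⊕0⊕1⊕1 = 0
Syndrome s16…s1 = 01111 → error at position 15.
Flip position 15: 1110011111110101010100000010011 → 1110011111110111010100000010011

1110011111110111010100000010011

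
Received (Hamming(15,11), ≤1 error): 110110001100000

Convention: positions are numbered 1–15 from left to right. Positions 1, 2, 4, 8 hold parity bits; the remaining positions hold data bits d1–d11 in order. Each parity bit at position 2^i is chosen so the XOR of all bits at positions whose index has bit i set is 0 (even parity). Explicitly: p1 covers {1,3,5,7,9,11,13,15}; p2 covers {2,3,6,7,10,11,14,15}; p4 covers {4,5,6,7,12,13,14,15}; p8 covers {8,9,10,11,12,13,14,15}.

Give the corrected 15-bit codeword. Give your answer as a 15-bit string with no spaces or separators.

010110001100000

s1 (pos 1,3,5,7,9,11,13,15): 1⊕0⊕1⊕0⊕1⊕0⊕0⊕0 = 1
s2 (pos 2,3,6,7,10,11,14,15): 1⊕0⊕0⊕0⊕1⊕0⊕0⊕0 = 0
s4 (pos 4,5,6,7,12,13,14,15): 1⊕1⊕0⊕0⊕0⊕0⊕0⊕0 = 0
s8 (pos 8,9,10,11,12,13,14,15): 0⊕1⊕1⊕0⊕0⊕0⊕0⊕0 = 0
Syndrome s8…s1 = 0001 → error at position 1.
Flip position 1: 110110001100000 → 010110001100000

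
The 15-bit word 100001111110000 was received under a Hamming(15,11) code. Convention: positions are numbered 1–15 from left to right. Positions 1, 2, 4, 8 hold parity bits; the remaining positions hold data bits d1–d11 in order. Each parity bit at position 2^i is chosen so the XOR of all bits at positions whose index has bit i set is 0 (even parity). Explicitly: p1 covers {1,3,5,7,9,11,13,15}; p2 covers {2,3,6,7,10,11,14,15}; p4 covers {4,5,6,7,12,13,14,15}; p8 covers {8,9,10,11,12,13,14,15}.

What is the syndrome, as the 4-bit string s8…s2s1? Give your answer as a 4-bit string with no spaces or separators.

0000

s1 (pos 1,3,5,7,9,11,13,15): 1⊕0⊕0⊕1⊕1⊕1⊕0⊕0 = 0
s2 (pos 2,3,6,7,10,11,14,15): 0⊕0⊕1⊕1⊕1⊕1⊕0⊕0 = 0
s4 (pos 4,5,6,7,12,13,14,15): 0⊕0⊕1⊕1⊕0⊕0⊕0⊕0 = 0
s8 (pos 8,9,10,11,12,13,14,15): 1⊕1⊕1⊕1⊕0⊕0⊕0⊕0 = 0
Syndrome s8…s1 = 0000 → no error.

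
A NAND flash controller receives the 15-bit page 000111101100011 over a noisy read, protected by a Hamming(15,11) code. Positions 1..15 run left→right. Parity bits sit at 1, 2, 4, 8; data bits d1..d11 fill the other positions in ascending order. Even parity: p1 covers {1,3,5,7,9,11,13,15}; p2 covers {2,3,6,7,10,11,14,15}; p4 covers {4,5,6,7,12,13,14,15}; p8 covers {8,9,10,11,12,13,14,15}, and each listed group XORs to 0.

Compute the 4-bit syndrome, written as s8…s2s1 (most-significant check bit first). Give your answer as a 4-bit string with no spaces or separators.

0010

s1 (pos 1,3,5,7,9,11,13,15): 0⊕0⊕1⊕1⊕1⊕0⊕0⊕1 = 0
s2 (pos 2,3,6,7,10,11,14,15): 0⊕0⊕1⊕1⊕1⊕0⊕1⊕1 = 1
s4 (pos 4,5,6,7,12,13,14,15): 1⊕1⊕1⊕1⊕0⊕0⊕1⊕1 = 0
s8 (pos 8,9,10,11,12,13,14,15): 0⊕1⊕1⊕0⊕0⊕0⊕1⊕1 = 0
Syndrome s8…s1 = 0010 → error at position 2.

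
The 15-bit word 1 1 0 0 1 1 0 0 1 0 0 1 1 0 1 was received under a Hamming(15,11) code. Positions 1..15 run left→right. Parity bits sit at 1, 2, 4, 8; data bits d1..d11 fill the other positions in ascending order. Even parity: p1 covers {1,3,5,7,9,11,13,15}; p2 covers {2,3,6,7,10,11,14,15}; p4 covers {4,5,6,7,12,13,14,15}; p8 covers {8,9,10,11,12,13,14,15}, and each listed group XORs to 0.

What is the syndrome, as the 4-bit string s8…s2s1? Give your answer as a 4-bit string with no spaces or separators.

s1 (pos 1,3,5,7,9,11,13,15): 1⊕0⊕1⊕0⊕1⊕0⊕1⊕1 = 1
s2 (pos 2,3,6,7,10,11,14,15): 1⊕0⊕1⊕0⊕0⊕0⊕0⊕1 = 1
s4 (pos 4,5,6,7,12,13,14,15): 0⊕1⊕1⊕0⊕1⊕1⊕0⊕1 = 1
s8 (pos 8,9,10,11,12,13,14,15): 0⊕1⊕0⊕0⊕1⊕1⊕0⊕1 = 0
Syndrome s8…s1 = 0111 → error at position 7.

0111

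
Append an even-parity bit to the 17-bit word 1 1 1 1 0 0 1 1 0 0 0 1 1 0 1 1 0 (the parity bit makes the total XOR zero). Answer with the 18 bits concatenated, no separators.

111100110001101100

XOR of the 17 data bits: 1⊕1⊕1⊕1⊕0⊕0⊕1⊕1⊕0⊕0⊕0⊕1⊕1⊕0⊕1⊕1⊕0 = 0
Parity bit = 0 (so all 18 bits XOR to 0).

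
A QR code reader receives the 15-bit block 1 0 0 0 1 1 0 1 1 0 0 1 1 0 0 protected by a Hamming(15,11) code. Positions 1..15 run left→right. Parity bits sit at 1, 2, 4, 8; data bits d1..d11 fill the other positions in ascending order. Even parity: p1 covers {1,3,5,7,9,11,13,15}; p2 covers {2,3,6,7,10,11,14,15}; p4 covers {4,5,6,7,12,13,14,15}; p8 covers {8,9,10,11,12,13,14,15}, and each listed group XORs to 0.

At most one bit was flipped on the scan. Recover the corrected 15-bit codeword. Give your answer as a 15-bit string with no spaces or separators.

110011011001100

s1 (pos 1,3,5,7,9,11,13,15): 1⊕0⊕1⊕0⊕1⊕0⊕1⊕0 = 0
s2 (pos 2,3,6,7,10,11,14,15): 0⊕0⊕1⊕0⊕0⊕0⊕0⊕0 = 1
s4 (pos 4,5,6,7,12,13,14,15): 0⊕1⊕1⊕0⊕1⊕1⊕0⊕0 = 0
s8 (pos 8,9,10,11,12,13,14,15): 1⊕1⊕0⊕0⊕1⊕1⊕0⊕0 = 0
Syndrome s8…s1 = 0010 → error at position 2.
Flip position 2: 100011011001100 → 110011011001100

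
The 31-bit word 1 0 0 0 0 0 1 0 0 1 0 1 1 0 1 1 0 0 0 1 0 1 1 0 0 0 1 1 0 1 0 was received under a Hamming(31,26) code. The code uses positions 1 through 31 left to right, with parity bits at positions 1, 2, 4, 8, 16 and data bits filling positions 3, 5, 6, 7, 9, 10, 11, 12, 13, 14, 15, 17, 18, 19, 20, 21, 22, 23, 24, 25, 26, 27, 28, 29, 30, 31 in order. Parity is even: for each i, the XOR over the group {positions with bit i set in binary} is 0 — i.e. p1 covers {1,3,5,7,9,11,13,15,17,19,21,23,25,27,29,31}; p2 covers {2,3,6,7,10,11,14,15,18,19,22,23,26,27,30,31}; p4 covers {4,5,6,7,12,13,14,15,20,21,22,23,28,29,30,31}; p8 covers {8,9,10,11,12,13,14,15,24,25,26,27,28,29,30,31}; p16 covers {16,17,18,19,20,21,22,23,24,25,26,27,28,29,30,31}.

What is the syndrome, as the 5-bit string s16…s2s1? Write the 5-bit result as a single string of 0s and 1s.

11110

s1 (pos 1,3,5,7,9,11,13,15,17,19,21,23,25,27,29,31): 1⊕0⊕0⊕1⊕0⊕0⊕1⊕1⊕0⊕0⊕0⊕1⊕0⊕1⊕0⊕0 = 0
s2 (pos 2,3,6,7,10,11,14,15,18,19,22,23,26,27,30,31): 0⊕0⊕0⊕1⊕1⊕0⊕0⊕1⊕0⊕0⊕1⊕1⊕0⊕1⊕1⊕0 = 1
s4 (pos 4,5,6,7,12,13,14,15,20,21,22,23,28,29,30,31): 0⊕0⊕0⊕1⊕1⊕1⊕0⊕1⊕1⊕0⊕1⊕1⊕1⊕0⊕1⊕0 = 1
s8 (pos 8,9,10,11,12,13,14,15,24,25,26,27,28,29,30,31): 0⊕0⊕1⊕0⊕1⊕1⊕0⊕1⊕0⊕0⊕0⊕1⊕1⊕0⊕1⊕0 = 1
s16 (pos 16,17,18,19,20,21,22,23,24,25,26,27,28,29,30,31): 1⊕0⊕0⊕0⊕1⊕0⊕1⊕1⊕0⊕0⊕0⊕1⊕1⊕0⊕1⊕0 = 1
Syndrome s16…s1 = 11110 → error at position 30.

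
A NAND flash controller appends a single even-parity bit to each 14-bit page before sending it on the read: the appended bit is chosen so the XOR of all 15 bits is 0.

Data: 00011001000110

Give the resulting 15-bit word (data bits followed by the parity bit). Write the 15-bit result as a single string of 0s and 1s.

XOR of the 14 data bits: 0⊕0⊕0⊕1⊕1⊕0⊕0⊕1⊕0⊕0⊕0⊕1⊕1⊕0 = 1
Parity bit = 1 (so all 15 bits XOR to 0).

000110010001101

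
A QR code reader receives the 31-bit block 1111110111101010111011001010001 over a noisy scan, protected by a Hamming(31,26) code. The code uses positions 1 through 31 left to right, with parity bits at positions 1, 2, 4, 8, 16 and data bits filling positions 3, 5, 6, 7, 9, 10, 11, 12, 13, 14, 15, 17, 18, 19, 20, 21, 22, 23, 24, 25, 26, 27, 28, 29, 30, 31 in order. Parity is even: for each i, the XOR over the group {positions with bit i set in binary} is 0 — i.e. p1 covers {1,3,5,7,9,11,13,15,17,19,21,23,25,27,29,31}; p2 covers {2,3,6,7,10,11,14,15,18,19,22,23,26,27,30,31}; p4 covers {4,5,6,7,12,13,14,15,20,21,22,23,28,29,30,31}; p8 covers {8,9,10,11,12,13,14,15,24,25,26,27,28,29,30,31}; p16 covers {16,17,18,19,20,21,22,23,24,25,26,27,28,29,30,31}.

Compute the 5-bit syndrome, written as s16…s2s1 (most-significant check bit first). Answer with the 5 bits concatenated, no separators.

01011

s1 (pos 1,3,5,7,9,11,13,15,17,19,21,23,25,27,29,31): 1⊕1⊕1⊕0⊕1⊕1⊕1⊕1⊕1⊕1⊕1⊕0⊕1⊕1⊕0⊕1 = 1
s2 (pos 2,3,6,7,10,11,14,15,18,19,22,23,26,27,30,31): 1⊕1⊕1⊕0⊕1⊕1⊕0⊕1⊕1⊕1⊕1⊕0⊕0⊕1⊕0⊕1 = 1
s4 (pos 4,5,6,7,12,13,14,15,20,21,22,23,28,29,30,31): 1⊕1⊕1⊕0⊕0⊕1⊕0⊕1⊕0⊕1⊕1⊕0⊕0⊕0⊕0⊕1 = 0
s8 (pos 8,9,10,11,12,13,14,15,24,25,26,27,28,29,30,31): 1⊕1⊕1⊕1⊕0⊕1⊕0⊕1⊕0⊕1⊕0⊕1⊕0⊕0⊕0⊕1 = 1
s16 (pos 16,17,18,19,20,21,22,23,24,25,26,27,28,29,30,31): 0⊕1⊕1⊕1⊕0⊕1⊕1⊕0⊕0⊕1⊕0⊕1⊕0⊕0⊕0⊕1 = 0
Syndrome s16…s1 = 01011 → error at position 11.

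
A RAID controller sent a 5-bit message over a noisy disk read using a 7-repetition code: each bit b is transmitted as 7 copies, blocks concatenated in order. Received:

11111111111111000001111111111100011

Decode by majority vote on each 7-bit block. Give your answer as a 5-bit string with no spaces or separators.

Block 1 (1111111): 7 ones → 1
Block 2 (1111111): 7 ones → 1
Block 3 (0000011): 2 ones → 0
Block 4 (1111111): 7 ones → 1
Block 5 (1100011): 4 ones → 1

11011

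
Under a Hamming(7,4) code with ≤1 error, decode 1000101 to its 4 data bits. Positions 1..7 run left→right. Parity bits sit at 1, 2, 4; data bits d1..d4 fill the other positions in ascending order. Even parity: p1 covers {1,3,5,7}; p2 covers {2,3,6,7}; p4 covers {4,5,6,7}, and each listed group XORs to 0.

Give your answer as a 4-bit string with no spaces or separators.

1101

s1 (pos 1,3,5,7): 1⊕0⊕1⊕1 = 1
s2 (pos 2,3,6,7): 0⊕0⊕0⊕1 = 1
s4 (pos 4,5,6,7): 0⊕1⊕0⊕1 = 0
Syndrome s4…s1 = 011 → error at position 3.
Flip position 3: 1000101 → 1010101
Read data bits from positions 3,5,6,7: 1101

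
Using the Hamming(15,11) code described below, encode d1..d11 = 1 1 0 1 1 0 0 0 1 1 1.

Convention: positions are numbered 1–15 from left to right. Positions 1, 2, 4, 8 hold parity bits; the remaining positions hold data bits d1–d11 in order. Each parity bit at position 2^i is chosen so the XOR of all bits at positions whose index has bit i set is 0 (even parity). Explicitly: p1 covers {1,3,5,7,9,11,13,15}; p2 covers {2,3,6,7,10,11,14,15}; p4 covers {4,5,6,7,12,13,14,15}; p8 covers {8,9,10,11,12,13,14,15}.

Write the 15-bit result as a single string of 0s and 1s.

001110101000111

Place data at non-parity positions: p1 p2 1 p4 1 0 1 p8 1 0 0 0 1 1 1
p1 (pos 1,3,5,7,9,11,13,15): XOR of data positions = 1⊕1⊕1⊕1⊕0⊕1⊕1 = 0
p2 (pos 2,3,6,7,10,11,14,15): XOR of data positions = 1⊕0⊕1⊕0⊕0⊕1⊕1 = 0
p4 (pos 4,5,6,7,12,13,14,15): XOR of data positions = 1⊕0⊕1⊕0⊕1⊕1⊕1 = 1
p8 (pos 8,9,10,11,12,13,14,15): XOR of data positions = 1⊕0⊕0⊕0⊕1⊕1⊕1 = 0
Codeword: 001110101000111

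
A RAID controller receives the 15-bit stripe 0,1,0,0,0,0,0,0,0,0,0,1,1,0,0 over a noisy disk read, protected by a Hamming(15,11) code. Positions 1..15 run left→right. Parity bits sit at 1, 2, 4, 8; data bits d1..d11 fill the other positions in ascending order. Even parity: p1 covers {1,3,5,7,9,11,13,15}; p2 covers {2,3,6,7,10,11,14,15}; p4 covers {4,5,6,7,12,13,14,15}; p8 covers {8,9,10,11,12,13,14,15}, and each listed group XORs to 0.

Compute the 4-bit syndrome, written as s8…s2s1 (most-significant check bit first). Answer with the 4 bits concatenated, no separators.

s1 (pos 1,3,5,7,9,11,13,15): 0⊕0⊕0⊕0⊕0⊕0⊕1⊕0 = 1
s2 (pos 2,3,6,7,10,11,14,15): 1⊕0⊕0⊕0⊕0⊕0⊕0⊕0 = 1
s4 (pos 4,5,6,7,12,13,14,15): 0⊕0⊕0⊕0⊕1⊕1⊕0⊕0 = 0
s8 (pos 8,9,10,11,12,13,14,15): 0⊕0⊕0⊕0⊕1⊕1⊕0⊕0 = 0
Syndrome s8…s1 = 0011 → error at position 3.

0011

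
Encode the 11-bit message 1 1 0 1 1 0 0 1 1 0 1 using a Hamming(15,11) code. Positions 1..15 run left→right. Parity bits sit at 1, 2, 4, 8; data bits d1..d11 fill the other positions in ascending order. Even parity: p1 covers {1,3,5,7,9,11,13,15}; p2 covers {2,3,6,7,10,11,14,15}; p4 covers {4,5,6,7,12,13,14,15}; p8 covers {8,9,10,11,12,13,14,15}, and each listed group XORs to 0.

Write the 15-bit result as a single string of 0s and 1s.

Place data at non-parity positions: p1 p2 1 p4 1 0 1 p8 1 0 0 1 1 0 1
p1 (pos 1,3,5,7,9,11,13,15): XOR of data positions = 1⊕1⊕1⊕1⊕0⊕1⊕1 = 0
p2 (pos 2,3,6,7,10,11,14,15): XOR of data positions = 1⊕0⊕1⊕0⊕0⊕0⊕1 = 1
p4 (pos 4,5,6,7,12,13,14,15): XOR of data positions = 1⊕0⊕1⊕1⊕1⊕0⊕1 = 1
p8 (pos 8,9,10,11,12,13,14,15): XOR of data positions = 1⊕0⊕0⊕1⊕1⊕0⊕1 = 0
Codeword: 011110101001101

011110101001101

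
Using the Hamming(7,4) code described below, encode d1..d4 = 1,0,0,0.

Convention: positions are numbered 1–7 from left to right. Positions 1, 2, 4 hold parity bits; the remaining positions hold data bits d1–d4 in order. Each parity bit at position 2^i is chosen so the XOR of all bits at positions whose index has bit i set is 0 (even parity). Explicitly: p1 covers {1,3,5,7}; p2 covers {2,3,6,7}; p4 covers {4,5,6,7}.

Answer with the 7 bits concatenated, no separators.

1110000

Place data at non-parity positions: p1 p2 1 p4 0 0 0
p1 (pos 1,3,5,7): XOR of data positions = 1⊕0⊕0 = 1
p2 (pos 2,3,6,7): XOR of data positions = 1⊕0⊕0 = 1
p4 (pos 4,5,6,7): XOR of data positions = 0⊕0⊕0 = 0
Codeword: 1110000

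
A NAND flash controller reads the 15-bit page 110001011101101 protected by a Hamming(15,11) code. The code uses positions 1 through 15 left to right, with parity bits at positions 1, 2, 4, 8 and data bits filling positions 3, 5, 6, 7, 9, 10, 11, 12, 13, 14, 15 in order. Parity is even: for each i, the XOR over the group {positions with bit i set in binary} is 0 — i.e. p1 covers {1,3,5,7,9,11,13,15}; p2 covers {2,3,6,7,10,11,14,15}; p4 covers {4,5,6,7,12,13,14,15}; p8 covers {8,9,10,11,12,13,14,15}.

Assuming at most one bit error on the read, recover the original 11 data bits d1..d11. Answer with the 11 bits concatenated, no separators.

00101101101

s1 (pos 1,3,5,7,9,11,13,15): 1⊕0⊕0⊕0⊕1⊕0⊕1⊕1 = 0
s2 (pos 2,3,6,7,10,11,14,15): 1⊕0⊕1⊕0⊕1⊕0⊕0⊕1 = 0
s4 (pos 4,5,6,7,12,13,14,15): 0⊕0⊕1⊕0⊕1⊕1⊕0⊕1 = 0
s8 (pos 8,9,10,11,12,13,14,15): 1⊕1⊕1⊕0⊕1⊕1⊕0⊕1 = 0
Syndrome s8…s1 = 0000 → no error.
Read data bits from positions 3,5,6,7,9,10,11,12,13,14,15: 00101101101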